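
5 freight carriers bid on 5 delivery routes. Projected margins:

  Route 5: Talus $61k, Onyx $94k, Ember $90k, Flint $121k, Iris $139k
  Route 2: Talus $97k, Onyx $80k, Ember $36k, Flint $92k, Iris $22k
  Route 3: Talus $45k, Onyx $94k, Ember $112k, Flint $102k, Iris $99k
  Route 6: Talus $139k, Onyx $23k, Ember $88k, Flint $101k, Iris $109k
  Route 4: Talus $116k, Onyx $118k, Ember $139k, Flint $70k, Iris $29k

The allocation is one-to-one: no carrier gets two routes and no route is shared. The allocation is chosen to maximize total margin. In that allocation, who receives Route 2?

Treat this as an assignment problem: match each carrier to one route.
Optimal: Talus→Route 6 ($139k), Onyx→Route 3 ($94k), Ember→Route 4 ($139k), Flint→Route 2 ($92k), Iris→Route 5 ($139k) — total 139+94+139+92+139 = $603k.
Column-greedy (each route in turn goes to its best remaining carrier) gives $567k, worse by 36.
Flint's own top route is Route 5 ($121k), but forcing Flint→Route 5 and reassigning the rest optimally gives only $578k — worse by 25.

Flint receives Route 2.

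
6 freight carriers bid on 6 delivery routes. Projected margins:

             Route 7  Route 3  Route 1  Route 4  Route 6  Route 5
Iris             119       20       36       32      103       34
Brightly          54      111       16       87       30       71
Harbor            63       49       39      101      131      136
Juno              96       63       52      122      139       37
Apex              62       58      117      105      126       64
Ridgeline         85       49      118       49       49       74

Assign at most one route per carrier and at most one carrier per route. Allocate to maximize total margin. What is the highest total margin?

This is a one-to-one assignment (maximum-weight bipartite matching).
Optimal: Iris→Route 7 ($119k), Brightly→Route 3 ($111k), Harbor→Route 5 ($136k), Juno→Route 4 ($122k), Apex→Route 6 ($126k), Ridgeline→Route 1 ($118k) — total 119+111+136+122+126+118 = $732k.
Max-entry greedy (repeatedly take the single best remaining cell) gives $728k, worse by 4.
Every other assignment is strictly worse.

Max total: $732k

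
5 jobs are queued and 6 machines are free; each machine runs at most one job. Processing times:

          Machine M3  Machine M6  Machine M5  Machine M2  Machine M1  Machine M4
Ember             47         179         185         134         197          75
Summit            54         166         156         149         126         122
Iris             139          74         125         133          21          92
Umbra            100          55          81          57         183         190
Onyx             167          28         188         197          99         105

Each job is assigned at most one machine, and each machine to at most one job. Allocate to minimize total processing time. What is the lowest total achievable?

Optimal: Ember→Machine M4 (75 min), Summit→Machine M3 (54 min), Iris→Machine M1 (21 min), Umbra→Machine M2 (57 min), Onyx→Machine M6 (28 min) — total 75+54+21+57+28 = 235 min.

Min total: 235 min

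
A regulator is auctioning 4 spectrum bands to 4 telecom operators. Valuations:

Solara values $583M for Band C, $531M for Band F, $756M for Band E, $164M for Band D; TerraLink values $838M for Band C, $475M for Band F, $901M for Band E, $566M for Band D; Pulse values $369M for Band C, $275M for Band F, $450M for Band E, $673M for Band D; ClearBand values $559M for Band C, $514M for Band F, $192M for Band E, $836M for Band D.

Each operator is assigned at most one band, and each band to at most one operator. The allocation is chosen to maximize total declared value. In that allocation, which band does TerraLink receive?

Optimal: Solara→Band E ($756M), TerraLink→Band C ($838M), Pulse→Band D ($673M), ClearBand→Band F ($514M) — total 756+838+673+514 = $2781M.
Max-entry greedy (repeatedly take the single best remaining cell) gives $2595M, worse by 186.
No other one-to-one assignment exceeds $2781M.
TerraLink's own top band is Band E ($901M), but forcing TerraLink→Band E and reassigning the rest optimally gives only $2671M — worse by 110.

TerraLink receives Band C.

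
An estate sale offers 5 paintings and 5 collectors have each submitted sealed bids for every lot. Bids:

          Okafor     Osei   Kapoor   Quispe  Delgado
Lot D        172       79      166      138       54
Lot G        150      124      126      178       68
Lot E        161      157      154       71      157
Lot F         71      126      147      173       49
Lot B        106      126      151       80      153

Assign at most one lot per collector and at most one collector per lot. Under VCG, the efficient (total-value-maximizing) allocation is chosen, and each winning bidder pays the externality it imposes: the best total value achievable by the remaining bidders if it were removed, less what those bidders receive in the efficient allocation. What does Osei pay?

Osei pays $8.

Efficient allocation: Okafor→Lot D ($172), Osei→Lot E ($157), Kapoor→Lot F ($147), Quispe→Lot G ($178), Delgado→Lot B ($153); total welfare W = $807.
Osei receives Lot E at value $157, so the others get W − 157 = $650.
Without Osei: best allocation of the remaining 4 bidders over all 5 lots is Okafor→Lot D ($172), Kapoor→Lot B ($151), Quispe→Lot G ($178), Delgado→Lot E ($157), total $658.
VCG payment = (others' best without Osei) − (others' welfare with Osei) = 658 − 650 = $8.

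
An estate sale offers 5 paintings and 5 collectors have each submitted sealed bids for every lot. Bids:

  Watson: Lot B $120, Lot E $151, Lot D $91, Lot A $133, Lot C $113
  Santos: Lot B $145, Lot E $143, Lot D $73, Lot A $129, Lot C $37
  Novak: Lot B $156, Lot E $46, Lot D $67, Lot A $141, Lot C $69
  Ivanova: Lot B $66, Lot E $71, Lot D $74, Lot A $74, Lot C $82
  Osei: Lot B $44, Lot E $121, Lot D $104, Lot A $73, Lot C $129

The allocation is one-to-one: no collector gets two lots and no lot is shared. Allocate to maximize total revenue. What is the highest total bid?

Optimal: Watson→Lot E ($151), Santos→Lot B ($145), Novak→Lot A ($141), Ivanova→Lot D ($74), Osei→Lot C ($129) — total 151+145+141+74+129 = $640.
Max-entry greedy (repeatedly take the single best remaining cell) gives $639, worse by 1.
Checked against all permutations: $640 is optimal.

Max total: $640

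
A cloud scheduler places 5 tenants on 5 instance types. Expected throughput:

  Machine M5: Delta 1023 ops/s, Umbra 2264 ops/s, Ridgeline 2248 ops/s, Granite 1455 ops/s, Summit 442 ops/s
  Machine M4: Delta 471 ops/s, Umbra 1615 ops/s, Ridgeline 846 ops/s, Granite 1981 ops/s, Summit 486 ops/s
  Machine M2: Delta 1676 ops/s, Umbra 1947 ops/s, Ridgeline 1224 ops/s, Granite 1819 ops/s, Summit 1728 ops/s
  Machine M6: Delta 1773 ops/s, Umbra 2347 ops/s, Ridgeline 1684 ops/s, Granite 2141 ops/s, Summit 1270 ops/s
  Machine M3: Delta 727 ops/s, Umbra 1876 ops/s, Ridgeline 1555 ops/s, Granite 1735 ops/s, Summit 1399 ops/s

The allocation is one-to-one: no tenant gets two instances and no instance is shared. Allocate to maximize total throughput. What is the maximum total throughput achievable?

Optimal: Delta→Machine M2 (1676 ops/s), Umbra→Machine M6 (2347 ops/s), Ridgeline→Machine M5 (2248 ops/s), Granite→Machine M4 (1981 ops/s), Summit→Machine M3 (1399 ops/s) — total 1676+2347+2248+1981+1399 = 9651 ops/s.
Column-greedy (each instance in turn goes to its best remaining tenant) gives 9301 ops/s, worse by 350.
Next-best assignment: Delta→Machine M6, Umbra→Machine M3, Ridgeline→Machine M5, Granite→Machine M4, Summit→Machine M2 = 9606 ops/s.
Every other assignment is strictly worse.

Maximum total: 9651 ops/s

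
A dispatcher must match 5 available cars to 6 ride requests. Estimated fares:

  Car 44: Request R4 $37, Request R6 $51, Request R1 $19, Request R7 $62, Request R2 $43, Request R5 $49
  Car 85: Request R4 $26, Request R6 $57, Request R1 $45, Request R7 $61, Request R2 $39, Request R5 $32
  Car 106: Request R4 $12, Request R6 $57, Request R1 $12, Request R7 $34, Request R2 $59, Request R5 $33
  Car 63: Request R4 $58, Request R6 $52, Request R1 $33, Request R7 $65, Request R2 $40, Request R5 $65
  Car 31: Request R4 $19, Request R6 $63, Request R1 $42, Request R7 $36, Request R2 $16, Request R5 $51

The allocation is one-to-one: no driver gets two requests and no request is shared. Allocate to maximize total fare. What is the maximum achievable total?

Max total: $294

This is the linear assignment problem.
Optimal: Car 44→Request R7 ($62), Car 85→Request R1 ($45), Car 106→Request R2 ($59), Car 63→Request R5 ($65), Car 31→Request R6 ($63) — total 62+45+59+65+63 = $294.
Max-entry greedy (repeatedly take the single best remaining cell) gives $281, worse by 13.
Every other assignment is strictly worse.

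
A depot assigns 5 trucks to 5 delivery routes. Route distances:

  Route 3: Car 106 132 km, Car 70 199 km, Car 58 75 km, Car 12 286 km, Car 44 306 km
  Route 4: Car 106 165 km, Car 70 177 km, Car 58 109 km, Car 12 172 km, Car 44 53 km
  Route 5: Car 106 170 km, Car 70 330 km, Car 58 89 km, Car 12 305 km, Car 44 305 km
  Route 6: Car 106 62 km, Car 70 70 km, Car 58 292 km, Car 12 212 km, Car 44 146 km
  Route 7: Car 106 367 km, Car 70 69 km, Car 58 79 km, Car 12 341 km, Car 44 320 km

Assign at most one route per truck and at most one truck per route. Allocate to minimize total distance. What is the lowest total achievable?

Minimum total: 555 km

Optimal: Car 106→Route 3 (132 km), Car 70→Route 7 (69 km), Car 58→Route 5 (89 km), Car 12→Route 6 (212 km), Car 44→Route 4 (53 km) — total 132+69+89+212+53 = 555 km.
Row-greedy (each truck in turn takes its cheapest remaining route) gives 683 km, worse by 128.
Next-best assignment: Car 106→Route 6, Car 70→Route 7, Car 58→Route 5, Car 12→Route 3, Car 44→Route 4 = 559 km.
Swapping Car 58↔Car 106 (Car 58→Route 3 75 km, Car 106→Route 5 170 km) adds 24.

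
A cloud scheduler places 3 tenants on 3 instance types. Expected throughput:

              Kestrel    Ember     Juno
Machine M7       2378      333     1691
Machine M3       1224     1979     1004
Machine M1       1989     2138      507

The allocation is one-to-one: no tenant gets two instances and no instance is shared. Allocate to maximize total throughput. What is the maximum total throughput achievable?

Max total: 5659 ops/s

Optimal: Kestrel→Machine M1 (1989 ops/s), Ember→Machine M3 (1979 ops/s), Juno→Machine M7 (1691 ops/s) — total 1989+1979+1691 = 5659 ops/s.
Next-best assignment: Kestrel→Machine M7, Ember→Machine M1, Juno→Machine M3 = 5520 ops/s.
Swapping Ember↔Juno (Ember→Machine M7 333 ops/s, Juno→Machine M3 1004 ops/s) loses 2333.
No other one-to-one assignment exceeds 5659 ops/s.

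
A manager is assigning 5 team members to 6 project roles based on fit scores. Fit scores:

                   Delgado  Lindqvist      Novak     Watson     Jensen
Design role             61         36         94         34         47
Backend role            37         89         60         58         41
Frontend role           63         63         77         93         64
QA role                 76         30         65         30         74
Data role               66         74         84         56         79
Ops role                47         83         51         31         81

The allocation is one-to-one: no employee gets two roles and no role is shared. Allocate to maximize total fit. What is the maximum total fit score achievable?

Optimal: Delgado→QA role (76 pts), Lindqvist→Backend role (89 pts), Novak→Design role (94 pts), Watson→Frontend role (93 pts), Jensen→Ops role (81 pts) — total 76+89+94+93+81 = 433 pts.
Column-greedy (each role in turn goes to its best remaining employee) gives 431 pts, worse by 2.
Next-best assignment: Delgado→QA role, Lindqvist→Backend role, Novak→Design role, Watson→Frontend role, Jensen→Data role = 431 pts.

Maximum total: 433 pts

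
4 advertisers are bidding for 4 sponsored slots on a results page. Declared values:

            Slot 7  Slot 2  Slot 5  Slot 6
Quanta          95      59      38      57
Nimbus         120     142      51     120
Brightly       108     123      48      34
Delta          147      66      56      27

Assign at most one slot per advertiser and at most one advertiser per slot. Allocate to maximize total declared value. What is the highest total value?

Maximum total: $428

Optimal: Quanta→Slot 5 ($38), Nimbus→Slot 6 ($120), Brightly→Slot 2 ($123), Delta→Slot 7 ($147) — total 38+120+123+147 = $428.
Row-greedy (each advertiser in turn takes its best remaining slot) gives $312, worse by 116.
Next-best assignment: Quanta→Slot 7, Nimbus→Slot 6, Brightly→Slot 2, Delta→Slot 5 = $394.
Swapping Brightly↔Delta (Brightly→Slot 7 $108, Delta→Slot 2 $66) loses 96.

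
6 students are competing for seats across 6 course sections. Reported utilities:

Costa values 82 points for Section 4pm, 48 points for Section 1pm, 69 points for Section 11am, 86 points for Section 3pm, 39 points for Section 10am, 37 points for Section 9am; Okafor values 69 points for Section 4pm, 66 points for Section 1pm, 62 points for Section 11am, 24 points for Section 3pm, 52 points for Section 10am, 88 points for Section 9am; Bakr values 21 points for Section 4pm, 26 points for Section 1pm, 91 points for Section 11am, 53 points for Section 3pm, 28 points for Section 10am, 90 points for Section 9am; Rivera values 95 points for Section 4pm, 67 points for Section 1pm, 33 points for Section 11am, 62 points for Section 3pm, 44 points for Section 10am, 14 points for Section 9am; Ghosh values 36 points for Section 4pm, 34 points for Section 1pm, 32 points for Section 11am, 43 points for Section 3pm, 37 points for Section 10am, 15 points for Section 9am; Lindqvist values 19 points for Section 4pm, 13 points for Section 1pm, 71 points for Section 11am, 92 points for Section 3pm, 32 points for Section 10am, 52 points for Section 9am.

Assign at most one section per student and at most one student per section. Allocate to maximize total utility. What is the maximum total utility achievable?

Treat this as an assignment problem: match each student to one section.
Optimal: Costa→Section 4pm (82 points), Okafor→Section 9am (88 points), Bakr→Section 11am (91 points), Rivera→Section 1pm (67 points), Ghosh→Section 10am (37 points), Lindqvist→Section 3pm (92 points) — total 82+88+91+67+37+92 = 457 points.
Max-entry greedy (repeatedly take the single best remaining cell) gives 451 points, worse by 6.
Swapping Okafor↔Ghosh (Okafor→Section 10am 52 points, Ghosh→Section 9am 15 points) loses 58.

Maximum total: 457 points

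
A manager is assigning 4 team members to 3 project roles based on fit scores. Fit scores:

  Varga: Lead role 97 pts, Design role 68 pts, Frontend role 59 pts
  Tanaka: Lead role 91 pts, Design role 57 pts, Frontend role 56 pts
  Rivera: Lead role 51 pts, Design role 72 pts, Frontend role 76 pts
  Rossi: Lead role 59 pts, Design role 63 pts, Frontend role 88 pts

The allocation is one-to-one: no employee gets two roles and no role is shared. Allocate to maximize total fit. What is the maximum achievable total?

Max total: 257 pts

Optimal: Varga→Lead role (97 pts), Rivera→Design role (72 pts), Rossi→Frontend role (88 pts) — total 97+72+88 = 257 pts.
Row-greedy (each employee in turn takes its best remaining role) gives 230 pts, worse by 27.
Next-best assignment: Tanaka→Lead role, Rivera→Design role, Rossi→Frontend role = 251 pts.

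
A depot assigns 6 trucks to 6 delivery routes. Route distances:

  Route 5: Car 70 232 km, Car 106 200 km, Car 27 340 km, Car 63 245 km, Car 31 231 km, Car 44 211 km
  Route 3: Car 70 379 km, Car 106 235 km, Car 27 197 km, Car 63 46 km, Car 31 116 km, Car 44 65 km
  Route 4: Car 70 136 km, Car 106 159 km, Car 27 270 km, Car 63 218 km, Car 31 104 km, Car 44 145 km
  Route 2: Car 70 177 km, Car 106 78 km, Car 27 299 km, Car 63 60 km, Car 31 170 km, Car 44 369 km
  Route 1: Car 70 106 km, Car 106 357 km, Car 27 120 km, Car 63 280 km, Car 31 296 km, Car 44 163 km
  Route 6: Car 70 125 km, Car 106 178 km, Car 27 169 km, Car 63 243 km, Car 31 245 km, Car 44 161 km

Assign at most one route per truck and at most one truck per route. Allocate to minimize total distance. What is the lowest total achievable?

This is a one-to-one assignment (minimum-cost bipartite matching).
Optimal: Car 70→Route 6 (125 km), Car 106→Route 5 (200 km), Car 27→Route 1 (120 km), Car 63→Route 2 (60 km), Car 31→Route 4 (104 km), Car 44→Route 3 (65 km) — total 125+200+120+60+104+65 = 674 km.
Column-greedy (each route in turn goes to its cheapest remaining truck) gives 808 km, worse by 134.
Next-best assignment: Car 70→Route 6, Car 106→Route 2, Car 27→Route 1, Car 63→Route 3, Car 31→Route 4, Car 44→Route 5 = 684 km.

Minimum total: 674 km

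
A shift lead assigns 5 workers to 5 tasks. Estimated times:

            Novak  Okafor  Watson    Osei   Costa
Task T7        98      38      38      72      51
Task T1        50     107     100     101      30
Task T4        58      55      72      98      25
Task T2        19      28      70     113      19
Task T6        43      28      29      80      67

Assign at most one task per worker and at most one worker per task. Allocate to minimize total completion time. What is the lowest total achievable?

Optimal: Novak→Task T1 (50 min), Okafor→Task T2 (28 min), Watson→Task T6 (29 min), Osei→Task T7 (72 min), Costa→Task T4 (25 min) — total 50+28+29+72+25 = 204 min.
Column-greedy (each task in turn goes to its cheapest remaining worker) gives 276 min, worse by 72.
Swapping Novak↔Costa (Novak→Task T4 58 min, Costa→Task T1 30 min) adds 13.
Every other assignment is strictly worse.

Min total: 204 min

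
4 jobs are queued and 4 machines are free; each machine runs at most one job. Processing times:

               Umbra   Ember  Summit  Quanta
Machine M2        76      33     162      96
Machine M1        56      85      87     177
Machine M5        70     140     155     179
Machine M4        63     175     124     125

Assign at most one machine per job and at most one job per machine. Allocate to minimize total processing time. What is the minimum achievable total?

Treat this as an assignment problem: match each job to one machine.
Optimal: Umbra→Machine M5 (70 min), Ember→Machine M2 (33 min), Summit→Machine M1 (87 min), Quanta→Machine M4 (125 min) — total 70+33+87+125 = 315 min.
Row-greedy (each job in turn takes its cheapest remaining machine) gives 392 min, worse by 77.
No other one-to-one assignment undercuts 315 min.

Min total: 315 min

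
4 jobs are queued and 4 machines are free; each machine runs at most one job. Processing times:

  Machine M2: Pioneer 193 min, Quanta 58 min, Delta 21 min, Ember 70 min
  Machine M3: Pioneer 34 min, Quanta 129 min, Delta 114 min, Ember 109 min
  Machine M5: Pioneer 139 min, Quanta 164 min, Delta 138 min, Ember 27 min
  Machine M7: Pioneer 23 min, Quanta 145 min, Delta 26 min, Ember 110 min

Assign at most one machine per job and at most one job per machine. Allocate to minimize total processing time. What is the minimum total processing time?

Optimal: Pioneer→Machine M3 (34 min), Quanta→Machine M2 (58 min), Delta→Machine M7 (26 min), Ember→Machine M5 (27 min) — total 34+58+26+27 = 145 min.
Min-entry greedy (repeatedly take the single cheapest remaining cell) gives 200 min, worse by 55.
Next-best assignment: Pioneer→Machine M7, Quanta→Machine M3, Delta→Machine M2, Ember→Machine M5 = 200 min.

Min total: 145 min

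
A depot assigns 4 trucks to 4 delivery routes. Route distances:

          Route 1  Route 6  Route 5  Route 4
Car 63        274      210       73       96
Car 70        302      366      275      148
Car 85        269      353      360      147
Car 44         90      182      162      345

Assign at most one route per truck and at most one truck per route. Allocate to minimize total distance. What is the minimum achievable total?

This is a one-to-one assignment (minimum-cost bipartite matching).
Optimal: Car 63→Route 5 (73 km), Car 70→Route 4 (148 km), Car 85→Route 6 (353 km), Car 44→Route 1 (90 km) — total 73+148+353+90 = 664 km.
Column-greedy (each route in turn goes to its cheapest remaining truck) gives 722 km, worse by 58.
Next-best assignment: Car 63→Route 5, Car 70→Route 4, Car 85→Route 1, Car 44→Route 6 = 672 km.

Minimum total: 664 km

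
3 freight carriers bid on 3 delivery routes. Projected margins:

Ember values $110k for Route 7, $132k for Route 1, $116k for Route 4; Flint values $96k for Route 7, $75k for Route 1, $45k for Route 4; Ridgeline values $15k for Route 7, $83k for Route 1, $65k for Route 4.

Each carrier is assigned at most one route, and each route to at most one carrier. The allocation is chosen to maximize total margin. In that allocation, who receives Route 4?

Treat this as an assignment problem: match each carrier to one route.
Optimal: Ember→Route 4 ($116k), Flint→Route 7 ($96k), Ridgeline→Route 1 ($83k) — total 116+96+83 = $295k.
Row-greedy (each carrier in turn takes its best remaining route) gives $293k, worse by 2.
Next-best assignment: Ember→Route 1, Flint→Route 7, Ridgeline→Route 4 = $293k.
Ember's own top route is Route 1 ($132k), but forcing Ember→Route 1 and reassigning the rest optimally gives only $293k — worse by 2.

Ember receives Route 4.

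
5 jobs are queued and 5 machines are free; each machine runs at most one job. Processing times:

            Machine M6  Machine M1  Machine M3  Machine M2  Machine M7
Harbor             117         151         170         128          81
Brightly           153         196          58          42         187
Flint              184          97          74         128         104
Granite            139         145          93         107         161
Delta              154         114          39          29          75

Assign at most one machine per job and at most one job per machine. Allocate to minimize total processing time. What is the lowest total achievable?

Optimal: Harbor→Machine M7 (81 min), Brightly→Machine M2 (42 min), Flint→Machine M1 (97 min), Granite→Machine M6 (139 min), Delta→Machine M3 (39 min) — total 81+42+97+139+39 = 398 min.
No other one-to-one assignment undercuts 398 min.

Min total: 398 min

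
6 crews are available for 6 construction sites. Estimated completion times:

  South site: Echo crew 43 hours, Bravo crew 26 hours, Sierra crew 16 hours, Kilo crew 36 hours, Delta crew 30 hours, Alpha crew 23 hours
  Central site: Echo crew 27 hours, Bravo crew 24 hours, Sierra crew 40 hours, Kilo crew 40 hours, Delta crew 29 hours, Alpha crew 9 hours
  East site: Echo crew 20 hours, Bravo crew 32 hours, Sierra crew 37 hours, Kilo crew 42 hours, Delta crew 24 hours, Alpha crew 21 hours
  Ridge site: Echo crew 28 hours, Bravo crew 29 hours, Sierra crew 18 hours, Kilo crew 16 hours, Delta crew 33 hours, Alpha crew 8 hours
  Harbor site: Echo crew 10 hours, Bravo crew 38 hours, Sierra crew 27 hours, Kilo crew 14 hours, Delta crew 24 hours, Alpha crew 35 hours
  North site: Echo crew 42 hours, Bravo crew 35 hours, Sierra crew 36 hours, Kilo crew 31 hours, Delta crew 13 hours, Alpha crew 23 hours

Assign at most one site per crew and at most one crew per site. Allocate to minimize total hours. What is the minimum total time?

Optimal: Echo crew→East site (20 hours), Bravo crew→Central site (24 hours), Sierra crew→South site (16 hours), Kilo crew→Harbor site (14 hours), Delta crew→North site (13 hours), Alpha crew→Ridge site (8 hours) — total 20+24+16+14+13+8 = 95 hours.
Row-greedy (each crew in turn takes its cheapest remaining site) gives 100 hours, worse by 5.
No other one-to-one assignment undercuts 95 hours.

Min total: 95 hours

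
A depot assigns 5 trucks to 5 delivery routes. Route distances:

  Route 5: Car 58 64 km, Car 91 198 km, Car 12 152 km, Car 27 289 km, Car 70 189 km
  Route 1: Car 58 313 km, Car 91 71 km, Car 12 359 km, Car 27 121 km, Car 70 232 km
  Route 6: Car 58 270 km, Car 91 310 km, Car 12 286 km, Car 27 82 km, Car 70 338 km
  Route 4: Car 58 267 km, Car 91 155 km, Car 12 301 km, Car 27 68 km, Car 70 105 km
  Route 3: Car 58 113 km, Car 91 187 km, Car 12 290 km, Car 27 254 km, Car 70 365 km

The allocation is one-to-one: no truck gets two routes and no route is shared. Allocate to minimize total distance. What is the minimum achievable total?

Min total: 523 km

Treat this as an assignment problem: match each truck to one route.
Optimal: Car 58→Route 3 (113 km), Car 91→Route 1 (71 km), Car 12→Route 5 (152 km), Car 27→Route 6 (82 km), Car 70→Route 4 (105 km) — total 113+71+152+82+105 = 523 km.
Row-greedy (each truck in turn takes its cheapest remaining route) gives 854 km, worse by 331.
Next-best assignment: Car 58→Route 5, Car 91→Route 1, Car 12→Route 3, Car 27→Route 6, Car 70→Route 4 = 612 km.
Checked against all permutations: 523 km is optimal.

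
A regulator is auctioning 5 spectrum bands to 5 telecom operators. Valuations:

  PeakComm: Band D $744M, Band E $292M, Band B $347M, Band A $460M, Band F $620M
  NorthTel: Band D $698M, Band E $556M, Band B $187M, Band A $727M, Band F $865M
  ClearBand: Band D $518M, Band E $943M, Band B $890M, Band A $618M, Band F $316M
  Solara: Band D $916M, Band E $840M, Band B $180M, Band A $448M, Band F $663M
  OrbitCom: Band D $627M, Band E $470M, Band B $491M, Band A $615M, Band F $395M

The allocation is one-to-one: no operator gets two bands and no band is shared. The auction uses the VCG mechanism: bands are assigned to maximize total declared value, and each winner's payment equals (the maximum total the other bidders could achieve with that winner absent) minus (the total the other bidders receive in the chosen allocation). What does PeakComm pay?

Efficient allocation: PeakComm→Band D ($744M), NorthTel→Band F ($865M), ClearBand→Band B ($890M), Solara→Band E ($840M), OrbitCom→Band A ($615M); total welfare W = $3954M.
PeakComm receives Band D at value $744M, so the others get W − 744 = $3210M.
Without PeakComm: best allocation of the remaining 4 bidders over all 5 bands is NorthTel→Band F ($865M), ClearBand→Band E ($943M), Solara→Band D ($916M), OrbitCom→Band A ($615M), total $3339M.
VCG payment = (others' best without PeakComm) − (others' welfare with PeakComm) = 3339 − 3210 = $129M.

PeakComm pays $129M.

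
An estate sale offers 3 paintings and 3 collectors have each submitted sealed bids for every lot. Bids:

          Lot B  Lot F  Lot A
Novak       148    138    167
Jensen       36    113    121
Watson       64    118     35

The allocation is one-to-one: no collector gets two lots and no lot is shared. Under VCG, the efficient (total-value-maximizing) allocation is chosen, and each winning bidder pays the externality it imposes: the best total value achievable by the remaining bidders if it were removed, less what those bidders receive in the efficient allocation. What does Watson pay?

Efficient allocation: Novak→Lot B ($148), Jensen→Lot A ($121), Watson→Lot F ($118); total welfare W = $387.
Watson receives Lot F at value $118, so the others get W − 118 = $269.
Without Watson: best allocation of the remaining 2 bidders over all 3 lots is Novak→Lot A ($167), Jensen→Lot F ($113), total $280.
VCG payment = (others' best without Watson) − (others' welfare with Watson) = 280 − 269 = $11.

Watson pays $11.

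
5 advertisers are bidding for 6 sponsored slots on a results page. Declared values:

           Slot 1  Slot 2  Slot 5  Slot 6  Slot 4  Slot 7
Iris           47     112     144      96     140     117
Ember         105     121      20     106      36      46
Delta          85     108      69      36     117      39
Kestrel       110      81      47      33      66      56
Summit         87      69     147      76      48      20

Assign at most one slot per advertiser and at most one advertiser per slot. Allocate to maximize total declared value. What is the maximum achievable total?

Optimal: Iris→Slot 7 ($117), Ember→Slot 2 ($121), Delta→Slot 4 ($117), Kestrel→Slot 1 ($110), Summit→Slot 5 ($147) — total 117+121+117+110+147 = $612.
Column-greedy (each slot in turn goes to its best remaining advertiser) gives $591, worse by 21.
Swapping Ember↔Summit (Ember→Slot 5 $20, Summit→Slot 2 $69) loses 179.
Checked against all permutations: $612 is optimal.

Maximum total: $612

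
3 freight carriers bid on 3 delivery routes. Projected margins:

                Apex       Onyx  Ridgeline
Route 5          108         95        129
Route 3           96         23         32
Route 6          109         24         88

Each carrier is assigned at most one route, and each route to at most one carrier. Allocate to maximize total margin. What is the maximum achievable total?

Optimal: Apex→Route 3 ($96k), Onyx→Route 5 ($95k), Ridgeline→Route 6 ($88k) — total 96+95+88 = $279k.
Column-greedy (each route in turn goes to its best remaining carrier) gives $249k, worse by 30.
Every other assignment is strictly worse.

Maximum total: $279k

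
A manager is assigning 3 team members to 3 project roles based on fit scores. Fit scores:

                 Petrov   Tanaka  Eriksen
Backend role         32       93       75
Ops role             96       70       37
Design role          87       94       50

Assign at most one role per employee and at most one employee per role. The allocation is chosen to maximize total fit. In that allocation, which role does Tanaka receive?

This is the linear assignment problem.
Optimal: Petrov→Ops role (96 pts), Tanaka→Design role (94 pts), Eriksen→Backend role (75 pts) — total 96+94+75 = 265 pts.
Column-greedy (each role in turn goes to its best remaining employee) gives 239 pts, worse by 26.

Tanaka receives Design role.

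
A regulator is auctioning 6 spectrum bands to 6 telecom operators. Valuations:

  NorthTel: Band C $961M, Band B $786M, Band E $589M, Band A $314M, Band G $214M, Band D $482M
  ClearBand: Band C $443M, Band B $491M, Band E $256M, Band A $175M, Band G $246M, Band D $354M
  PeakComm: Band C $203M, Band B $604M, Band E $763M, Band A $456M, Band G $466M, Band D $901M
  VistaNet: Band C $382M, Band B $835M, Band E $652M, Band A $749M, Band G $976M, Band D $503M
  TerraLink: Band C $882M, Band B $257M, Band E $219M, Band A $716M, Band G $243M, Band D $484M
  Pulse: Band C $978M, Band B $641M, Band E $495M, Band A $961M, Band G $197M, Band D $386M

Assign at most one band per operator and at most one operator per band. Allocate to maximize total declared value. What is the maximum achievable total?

Optimal: NorthTel→Band E ($589M), ClearBand→Band B ($491M), PeakComm→Band D ($901M), VistaNet→Band G ($976M), TerraLink→Band C ($882M), Pulse→Band A ($961M) — total 589+491+901+976+882+961 = $4800M.
Row-greedy (each operator in turn takes its best remaining band) gives $4540M, worse by 260.
No other one-to-one assignment exceeds $4800M.

Max total: $4800M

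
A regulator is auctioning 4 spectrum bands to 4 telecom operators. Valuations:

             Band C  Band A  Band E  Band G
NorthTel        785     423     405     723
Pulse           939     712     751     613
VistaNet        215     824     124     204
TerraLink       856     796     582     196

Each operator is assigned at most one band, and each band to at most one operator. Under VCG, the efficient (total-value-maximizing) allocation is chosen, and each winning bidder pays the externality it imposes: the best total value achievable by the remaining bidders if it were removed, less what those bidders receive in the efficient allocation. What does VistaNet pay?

VistaNet pays $128M.

Efficient allocation: NorthTel→Band G ($723M), Pulse→Band E ($751M), VistaNet→Band A ($824M), TerraLink→Band C ($856M); total welfare W = $3154M.
VistaNet receives Band A at value $824M, so the others get W − 824 = $2330M.
Without VistaNet: best allocation of the remaining 3 bidders over all 4 bands is NorthTel→Band G ($723M), Pulse→Band C ($939M), TerraLink→Band A ($796M), total $2458M.
VCG payment = (others' best without VistaNet) − (others' welfare with VistaNet) = 2458 − 2330 = $128M.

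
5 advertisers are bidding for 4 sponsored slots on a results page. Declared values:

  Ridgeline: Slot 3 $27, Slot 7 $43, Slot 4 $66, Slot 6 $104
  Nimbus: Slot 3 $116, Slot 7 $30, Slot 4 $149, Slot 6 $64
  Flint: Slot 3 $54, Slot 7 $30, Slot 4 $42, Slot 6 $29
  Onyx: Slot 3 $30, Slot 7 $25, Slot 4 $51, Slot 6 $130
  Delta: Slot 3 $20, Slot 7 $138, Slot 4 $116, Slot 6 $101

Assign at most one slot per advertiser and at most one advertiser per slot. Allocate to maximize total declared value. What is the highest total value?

Optimal: Flint→Slot 3 ($54), Delta→Slot 7 ($138), Nimbus→Slot 4 ($149), Onyx→Slot 6 ($130) — total 54+138+149+130 = $471.
Row-greedy (each advertiser in turn takes its best remaining slot) gives $332, worse by 139.
Next-best assignment: Nimbus→Slot 3, Delta→Slot 7, Ridgeline→Slot 4, Onyx→Slot 6 = $450.
Checked against all permutations: $471 is optimal.

Max total: $471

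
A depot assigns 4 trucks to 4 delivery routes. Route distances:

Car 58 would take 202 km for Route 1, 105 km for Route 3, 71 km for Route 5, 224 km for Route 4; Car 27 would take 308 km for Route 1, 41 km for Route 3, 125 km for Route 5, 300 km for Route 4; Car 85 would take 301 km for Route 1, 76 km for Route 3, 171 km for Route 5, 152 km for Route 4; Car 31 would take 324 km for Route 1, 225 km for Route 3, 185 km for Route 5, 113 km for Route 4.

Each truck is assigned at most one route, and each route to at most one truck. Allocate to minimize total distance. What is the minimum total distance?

Treat this as an assignment problem: match each truck to one route.
Optimal: Car 58→Route 1 (202 km), Car 27→Route 5 (125 km), Car 85→Route 3 (76 km), Car 31→Route 4 (113 km) — total 202+125+76+113 = 516 km.
Row-greedy (each truck in turn takes its cheapest remaining route) gives 588 km, worse by 72.
No other one-to-one assignment undercuts 516 km.

Minimum total: 516 km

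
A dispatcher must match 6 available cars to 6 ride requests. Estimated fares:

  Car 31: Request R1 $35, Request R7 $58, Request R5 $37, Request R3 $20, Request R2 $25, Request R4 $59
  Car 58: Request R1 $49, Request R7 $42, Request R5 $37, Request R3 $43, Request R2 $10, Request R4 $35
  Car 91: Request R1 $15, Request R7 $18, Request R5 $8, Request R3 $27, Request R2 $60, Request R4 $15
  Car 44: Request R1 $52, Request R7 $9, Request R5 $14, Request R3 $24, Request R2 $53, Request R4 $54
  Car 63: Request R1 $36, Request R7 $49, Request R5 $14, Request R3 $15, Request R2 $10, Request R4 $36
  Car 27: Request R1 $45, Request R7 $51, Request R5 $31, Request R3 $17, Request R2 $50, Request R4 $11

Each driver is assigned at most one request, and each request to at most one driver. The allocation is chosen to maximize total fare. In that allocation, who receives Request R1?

Car 44 receives Request R1.

Treat this as an assignment problem: match each driver to one request.
Optimal: Car 31→Request R4 ($59), Car 58→Request R3 ($43), Car 91→Request R2 ($60), Car 44→Request R1 ($52), Car 63→Request R7 ($49), Car 27→Request R5 ($31) — total 59+43+60+52+49+31 = $294.
Column-greedy (each request in turn goes to its best remaining driver) gives $260, worse by 34.
Next-best assignment: Car 31→Request R5, Car 58→Request R3, Car 91→Request R2, Car 44→Request R4, Car 63→Request R7, Car 27→Request R1 = $288.
Swapping Car 31↔Car 58 (Car 31→Request R3 $20, Car 58→Request R4 $35) loses 47.
Car 44's own top request is Request R4 ($54), but forcing Car 44→Request R4 and reassigning the rest optimally gives only $288 — worse by 6.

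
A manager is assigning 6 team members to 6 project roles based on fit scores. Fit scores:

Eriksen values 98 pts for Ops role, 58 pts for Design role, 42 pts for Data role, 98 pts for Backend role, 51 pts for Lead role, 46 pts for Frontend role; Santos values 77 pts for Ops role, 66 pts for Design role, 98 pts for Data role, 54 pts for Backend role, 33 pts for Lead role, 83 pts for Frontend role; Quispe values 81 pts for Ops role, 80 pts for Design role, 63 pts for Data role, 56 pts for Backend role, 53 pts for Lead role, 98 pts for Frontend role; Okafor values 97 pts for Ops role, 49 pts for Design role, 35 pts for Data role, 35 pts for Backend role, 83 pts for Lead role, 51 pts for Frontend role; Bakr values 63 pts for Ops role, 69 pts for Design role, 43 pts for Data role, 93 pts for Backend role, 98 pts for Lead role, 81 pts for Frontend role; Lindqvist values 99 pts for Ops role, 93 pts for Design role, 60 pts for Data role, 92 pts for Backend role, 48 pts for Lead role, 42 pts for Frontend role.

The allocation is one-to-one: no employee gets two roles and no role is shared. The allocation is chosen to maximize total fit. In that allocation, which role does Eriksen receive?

Treat this as an assignment problem: match each employee to one role.
Optimal: Eriksen→Backend role (98 pts), Santos→Data role (98 pts), Quispe→Frontend role (98 pts), Okafor→Ops role (97 pts), Bakr→Lead role (98 pts), Lindqvist→Design role (93 pts) — total 98+98+98+97+98+93 = 582 pts.
Next-best assignment: Eriksen→Ops role, Santos→Data role, Quispe→Frontend role, Okafor→Lead role, Bakr→Backend role, Lindqvist→Design role = 563 pts.
Every other assignment is strictly worse.
Eriksen's own top role is Ops role (98 pts), but forcing Eriksen→Ops role and reassigning the rest optimally gives only 563 pts — worse by 19.

Eriksen receives Backend role.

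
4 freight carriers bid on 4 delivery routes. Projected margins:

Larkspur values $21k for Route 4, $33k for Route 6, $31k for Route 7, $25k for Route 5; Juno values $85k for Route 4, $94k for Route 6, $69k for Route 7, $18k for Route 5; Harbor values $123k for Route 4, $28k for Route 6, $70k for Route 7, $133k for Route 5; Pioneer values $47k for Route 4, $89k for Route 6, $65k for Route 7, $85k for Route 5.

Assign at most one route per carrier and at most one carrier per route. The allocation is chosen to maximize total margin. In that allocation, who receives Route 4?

Juno receives Route 4.

This is a one-to-one assignment (maximum-weight bipartite matching).
Optimal: Larkspur→Route 7 ($31k), Juno→Route 4 ($85k), Harbor→Route 5 ($133k), Pioneer→Route 6 ($89k) — total 31+85+133+89 = $338k.
Row-greedy (each carrier in turn takes its best remaining route) gives $316k, worse by 22.
Next-best assignment: Larkspur→Route 7, Juno→Route 6, Harbor→Route 4, Pioneer→Route 5 = $333k.
No other one-to-one assignment exceeds $338k.
Juno's own top route is Route 6 ($94k), but forcing Juno→Route 6 and reassigning the rest optimally gives only $333k — worse by 5.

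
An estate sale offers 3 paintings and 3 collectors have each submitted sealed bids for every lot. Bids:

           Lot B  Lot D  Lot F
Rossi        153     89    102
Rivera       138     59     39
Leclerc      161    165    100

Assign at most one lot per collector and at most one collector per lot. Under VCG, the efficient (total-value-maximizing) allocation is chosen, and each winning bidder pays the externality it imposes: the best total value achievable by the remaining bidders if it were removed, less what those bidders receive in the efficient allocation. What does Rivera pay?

Rivera pays $51.

Efficient allocation: Rossi→Lot F ($102), Rivera→Lot B ($138), Leclerc→Lot D ($165); total welfare W = $405.
Rivera receives Lot B at value $138, so the others get W − 138 = $267.
Without Rivera: best allocation of the remaining 2 bidders over all 3 lots is Rossi→Lot B ($153), Leclerc→Lot D ($165), total $318.
VCG payment = (others' best without Rivera) − (others' welfare with Rivera) = 318 − 267 = $51.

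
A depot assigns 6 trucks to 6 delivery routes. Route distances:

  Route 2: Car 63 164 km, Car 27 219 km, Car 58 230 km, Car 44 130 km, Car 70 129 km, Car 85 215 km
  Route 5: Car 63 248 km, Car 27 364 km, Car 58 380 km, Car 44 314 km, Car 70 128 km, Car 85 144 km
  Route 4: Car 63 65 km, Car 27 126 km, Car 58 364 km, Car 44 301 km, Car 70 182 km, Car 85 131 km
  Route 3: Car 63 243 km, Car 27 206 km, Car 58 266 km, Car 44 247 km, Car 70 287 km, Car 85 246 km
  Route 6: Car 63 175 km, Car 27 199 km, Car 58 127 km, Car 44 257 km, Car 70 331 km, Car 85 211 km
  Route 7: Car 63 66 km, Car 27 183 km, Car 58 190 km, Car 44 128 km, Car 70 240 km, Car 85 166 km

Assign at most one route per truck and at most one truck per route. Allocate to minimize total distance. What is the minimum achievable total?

Optimal: Car 63→Route 7 (66 km), Car 27→Route 3 (206 km), Car 58→Route 6 (127 km), Car 44→Route 2 (130 km), Car 70→Route 5 (128 km), Car 85→Route 4 (131 km) — total 66+206+127+130+128+131 = 788 km.
Column-greedy (each route in turn goes to its cheapest remaining truck) gives 799 km, worse by 11.
Checked against all permutations: 788 km is optimal.

Min total: 788 km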